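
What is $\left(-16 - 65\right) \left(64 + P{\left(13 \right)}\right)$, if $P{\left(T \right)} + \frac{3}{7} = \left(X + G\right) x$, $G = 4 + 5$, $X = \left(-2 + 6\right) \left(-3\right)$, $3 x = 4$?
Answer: $- \frac{33777}{7} \approx -4825.3$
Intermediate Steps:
$x = \frac{4}{3}$ ($x = \frac{1}{3} \cdot 4 = \frac{4}{3} \approx 1.3333$)
$X = -12$ ($X = 4 \left(-3\right) = -12$)
$G = 9$
$P{\left(T \right)} = - \frac{31}{7}$ ($P{\left(T \right)} = - \frac{3}{7} + \left(-12 + 9\right) \frac{4}{3} = - \frac{3}{7} - 4 = - \frac{31}{7}$)
$\left(-16 - 65\right) \left(64 + P{\left(13 \right)}\right) = \left(-16 - 65\right) \left(64 - \frac{31}{7}\right) = \left(-16 - 65\right) \frac{417}{7} = \left(-81\right) \frac{417}{7} = - \frac{33777}{7}$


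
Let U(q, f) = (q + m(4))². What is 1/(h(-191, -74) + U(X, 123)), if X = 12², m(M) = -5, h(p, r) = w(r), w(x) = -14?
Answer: 1/19307 ≈ 5.1795e-5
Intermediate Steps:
h(p, r) = -14
X = 144
U(q, f) = (-5 + q)² (U(q, f) = (q - 5)² = (-5 + q)²)
1/(h(-191, -74) + U(X, 123)) = 1/(-14 + (-5 + 144)²) = 1/(-14 + 139²) = 1/(-14 + 19321) = 1/19307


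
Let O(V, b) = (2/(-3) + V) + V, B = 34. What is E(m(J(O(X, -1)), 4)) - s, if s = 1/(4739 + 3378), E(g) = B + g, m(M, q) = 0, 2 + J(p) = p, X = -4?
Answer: 275977/8117 ≈ 34.000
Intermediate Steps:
O(V, b) = -⅔ + 2*V (O(V, b) = (2*(-⅓) + V) + V = (-⅔ + V) + V = -⅔ + 2*V)
J(p) = -2 + p
E(g) = 34 + g
s = 1/8117 ≈ 0.00012320
E(m(J(O(X, -1)), 4)) - s = (34 + 0) - 1*1/8117 = 34 - 1/8117 = 275977/8117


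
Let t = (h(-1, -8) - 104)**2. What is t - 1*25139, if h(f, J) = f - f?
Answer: -14323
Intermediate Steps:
h(f, J) = 0
t = 10816 (t = (0 - 104)**2 = (-104)**2 = 10816)
t - 1*25139 = 10816 - 1*25139 = 10816 - 25139 = -14323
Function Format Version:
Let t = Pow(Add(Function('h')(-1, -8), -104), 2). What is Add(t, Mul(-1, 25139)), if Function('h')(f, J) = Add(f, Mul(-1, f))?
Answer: -14323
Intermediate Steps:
Function('h')(f, J) = 0
t = 10816 (t = Pow(Add(0, -104), 2) = Pow(-104, 2) = 10816)
Add(t, Mul(-1, 25139)) = Add(10816, Mul(-1, 25139)) = Add(10816, -25139) = -14323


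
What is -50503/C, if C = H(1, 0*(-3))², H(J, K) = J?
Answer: -50503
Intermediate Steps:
C = 1 (C = 1² = 1)
-50503/C = -50503/1 = -50503*1 = -50503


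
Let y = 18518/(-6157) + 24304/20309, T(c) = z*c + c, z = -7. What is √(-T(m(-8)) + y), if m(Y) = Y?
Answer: 3*I*√39174345417534/2660479 ≈ 7.0577*I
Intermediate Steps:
T(c) = -6*c (T(c) = -7*c + c = -6*c)
y = -4817922/2660479 (y = 18518*(-1/6157) + 24304*(1/20309) = -394/131 + 24304/20309 = -4817922/2660479 ≈ -1.8109)
√(-T(m(-8)) + y) = √(-(-6)*(-8) - 4817922/2660479) = √(-1*48 - 4817922/2660479) = √(-48 - 4817922/2660479) = √(-132520914/2660479) = 3*I*√39174345417534/2660479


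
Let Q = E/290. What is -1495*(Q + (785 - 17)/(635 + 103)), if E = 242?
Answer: -9999457/3567 ≈ -2803.3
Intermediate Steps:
Q = 121/145 (Q = 242/290 = 242*(1/290) = 121/145 ≈ 0.83448)
-1495*(Q + (785 - 17)/(635 + 103)) = -1495*(121/145 + (785 - 17)/(635 + 103)) = -1495*(121/145 + 768/738) = -1495*(121/145 + 768*(1/738)) = -1495*(121/145 + 128/123) = -1495*33443/17835 = -9999457/3567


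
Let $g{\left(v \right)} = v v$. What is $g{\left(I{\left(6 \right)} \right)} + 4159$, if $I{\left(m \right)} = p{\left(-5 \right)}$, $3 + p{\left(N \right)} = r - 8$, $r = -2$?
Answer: $4328$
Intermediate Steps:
$p{\left(N \right)} = -13$ ($p{\left(N \right)} = -3 - 10 = -13$)
$I{\left(m \right)} = -13$
$g{\left(v \right)} = v^{2}$
$g{\left(I{\left(6 \right)} \right)} + 4159 = \left(-13\right)^{2} + 4159 = 169 + 4159 = 4328$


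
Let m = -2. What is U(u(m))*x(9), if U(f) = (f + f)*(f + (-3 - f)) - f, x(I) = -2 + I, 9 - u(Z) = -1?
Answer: -490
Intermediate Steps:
u(Z) = 10 (u(Z) = 9 - 1*(-1) = 9 + 1 = 10)
U(f) = -7*f (U(f) = (2*f)*(-3) - f = -6*f - f = -7*f)
U(u(m))*x(9) = (-7*10)*(-2 + 9) = -70*7 = -490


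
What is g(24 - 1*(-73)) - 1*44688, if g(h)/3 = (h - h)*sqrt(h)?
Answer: -44688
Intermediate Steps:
g(h) = 0 (g(h) = 3*((h - h)*sqrt(h)) = 3*(0*sqrt(h)) = 3*0 = 0)
g(24 - 1*(-73)) - 1*44688 = 0 - 1*44688 = 0 - 44688 = -44688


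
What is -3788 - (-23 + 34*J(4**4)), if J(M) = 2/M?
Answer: -240977/64 ≈ -3765.3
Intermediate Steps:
-3788 - (-23 + 34*J(4**4)) = -3788 - (-23 + 34*(2/(4**4))) = -3788 - (-23 + 34*(2/256)) = -3788 - (-23 + 34*(2*(1/256))) = -3788 - (-23 + 34*(1/128)) = -3788 - (-23 + 17/64) = -3788 - 1*(-1455/64) = -3788 + 1455/64 = -240977/64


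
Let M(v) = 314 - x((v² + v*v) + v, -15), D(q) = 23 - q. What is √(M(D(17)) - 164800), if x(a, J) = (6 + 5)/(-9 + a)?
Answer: I*√783118605/69 ≈ 405.57*I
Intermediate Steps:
x(a, J) = 11/(-9 + a)
M(v) = 314 - 11/(-9 + v + 2*v²) (M(v) = 314 - 11/(-9 + ((v² + v*v) + v)) = 314 - 11/(-9 + ((v² + v²) + v)) = 314 - 11/(-9 + (2*v² + v)) = 314 - 11/(-9 + (v + 2*v²)) = 314 - 11/(-9 + v + 2*v²))
√(M(D(17)) - 164800) = √((-2837 + 314*(23 - 1*17)*(1 + 2*(23 - 1*17)))/(-9 + (23 - 1*17)*(1 + 2*(23 - 1*17))) - 164800) = √((-2837 + 314*(23 - 17)*(1 + 2*(23 - 17)))/(-9 + (23 - 17)*(1 + 2*(23 - 17))) - 164800) = √((-2837 + 314*6*(1 + 2*6))/(-9 + 6*(1 + 2*6)) - 164800) = √((-2837 + 314*6*(1 + 12))/(-9 + 6*(1 + 12)) - 164800) = √((-2837 + 314*6*13)/(-9 + 6*13) - 164800) = √((-2837 + 24492)/(-9 + 78) - 164800) = √(21655/69 - 164800) = √(-11349545/69) = I*√783118605/69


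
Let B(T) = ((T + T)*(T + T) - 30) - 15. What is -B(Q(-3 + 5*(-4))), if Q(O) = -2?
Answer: 29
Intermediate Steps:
B(T) = -45 + 4*T² (B(T) = ((2*T)*(2*T) - 30) - 15 = (4*T² - 30) - 15 = (-30 + 4*T²) - 15 = -45 + 4*T²)
-B(Q(-3 + 5*(-4))) = -(-45 + 4*(-2)²) = -(-45 + 4*4) = -(-45 + 16) = -1*(-29) = 29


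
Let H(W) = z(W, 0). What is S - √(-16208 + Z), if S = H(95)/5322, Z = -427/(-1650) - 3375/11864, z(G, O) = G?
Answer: 95/5322 - I*√15527455361993058/978780 ≈ 0.01785 - 127.31*I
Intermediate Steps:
H(W) = W
Z = -251411/9787800 (Z = -427*(-1/1650) - 3375*1/11864 = 427/1650 - 3375/11864 = -251411/9787800 ≈ -0.025686)
S = 95/5322 ≈ 0.017850
S - √(-16208 + Z) = 95/5322 - √(-16208 - 251411/9787800) = 95/5322 - √(-158640913811/9787800) = 95/5322 - I*√15527455361993058/978780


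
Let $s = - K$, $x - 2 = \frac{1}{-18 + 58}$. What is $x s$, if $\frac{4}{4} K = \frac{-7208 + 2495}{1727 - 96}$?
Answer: $\frac{381753}{65240} \approx 5.8515$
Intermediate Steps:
$x = \frac{81}{40}$ ($x = 2 + \frac{1}{-18 + 58} = 2 + \frac{1}{40} = \frac{81}{40} \approx 2.025$)
$K = - \frac{4713}{1631}$ ($K = \frac{-7208 + 2495}{1727 - 96} = - \frac{4713}{1631} \approx -2.8896$)
$s = \frac{4713}{1631}$ ($s = \left(-1\right) \left(- \frac{4713}{1631}\right) = \frac{4713}{1631} \approx 2.8896$)
$x s = \frac{81}{40} \cdot \frac{4713}{1631} = \frac{381753}{65240}$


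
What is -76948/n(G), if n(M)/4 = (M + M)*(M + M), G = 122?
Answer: -19237/59536 ≈ -0.32312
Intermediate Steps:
n(M) = 16*M² (n(M) = 4*((M + M)*(M + M)) = 4*((2*M)*(2*M)) = 4*(4*M²) = 16*M²)
-76948/n(G) = -76948/(16*122²) = -76948/(16*14884) = -76948/238144 = -76948*1/238144 = -19237/59536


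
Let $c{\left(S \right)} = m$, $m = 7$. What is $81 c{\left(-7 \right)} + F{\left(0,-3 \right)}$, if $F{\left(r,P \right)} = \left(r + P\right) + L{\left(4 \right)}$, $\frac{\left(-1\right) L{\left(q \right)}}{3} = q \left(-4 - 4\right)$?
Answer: $660$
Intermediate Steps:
$c{\left(S \right)} = 7$
$L{\left(q \right)} = 24 q$ ($L{\left(q \right)} = - 3 q \left(-4 - 4\right) = - 3 q \left(-8\right) = - 3 \left(- 8 q\right) = 24 q$)
$F{\left(r,P \right)} = 96 + P + r$ ($F{\left(r,P \right)} = \left(r + P\right) + 24 \cdot 4 = \left(P + r\right) + 96 = 96 + P + r$)
$81 c{\left(-7 \right)} + F{\left(0,-3 \right)} = 81 \cdot 7 + \left(96 - 3 + 0\right) = 567 + 93 = 660$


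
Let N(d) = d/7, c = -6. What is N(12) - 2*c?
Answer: 96/7 ≈ 13.714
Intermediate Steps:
N(d) = d/7 (N(d) = d*(⅐) = d/7)
N(12) - 2*c = (⅐)*12 - 2*(-6) = 12/7 + 12 = 96/7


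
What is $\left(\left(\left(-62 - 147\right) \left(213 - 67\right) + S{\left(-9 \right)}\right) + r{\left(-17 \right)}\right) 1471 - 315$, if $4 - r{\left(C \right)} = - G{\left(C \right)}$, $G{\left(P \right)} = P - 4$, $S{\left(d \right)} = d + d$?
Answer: $-44937894$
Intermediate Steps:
$S{\left(d \right)} = 2 d$
$G{\left(P \right)} = -4 + P$
$r{\left(C \right)} = C$ ($r{\left(C \right)} = 4 - - (-4 + C) = 4 - \left(4 - C\right) = 4 + \left(-4 + C\right) = C$)
$\left(\left(\left(-62 - 147\right) \left(213 - 67\right) + S{\left(-9 \right)}\right) + r{\left(-17 \right)}\right) 1471 - 315 = \left(\left(\left(-62 - 147\right) \left(213 - 67\right) + 2 \left(-9\right)\right) - 17\right) 1471 - 315 = \left(\left(\left(-209\right) 146 - 18\right) - 17\right) 1471 - 315 = \left(\left(-30514 - 18\right) - 17\right) 1471 - 315 = \left(-30532 - 17\right) 1471 - 315 = \left(-30549\right) 1471 - 315 = -44937579 - 315 = -44937894$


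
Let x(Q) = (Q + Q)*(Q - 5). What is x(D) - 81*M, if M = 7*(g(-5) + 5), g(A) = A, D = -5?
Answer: 100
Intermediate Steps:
x(Q) = 2*Q*(-5 + Q) (x(Q) = (2*Q)*(-5 + Q) = 2*Q*(-5 + Q))
M = 0 (M = 7*(-5 + 5) = 7*0 = 0)
x(D) - 81*M = 2*(-5)*(-5 - 5) - 81*0 = 2*(-5)*(-10) + 0 = 100 + 0 = 100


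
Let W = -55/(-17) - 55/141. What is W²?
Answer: 46512400/5745609 ≈ 8.0953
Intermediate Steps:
W = 6820/2397 (W = -55*(-1/17) - 55*1/141 = 55/17 - 55/141 = 6820/2397 ≈ 2.8452)
W² = (6820/2397)² = 46512400/5745609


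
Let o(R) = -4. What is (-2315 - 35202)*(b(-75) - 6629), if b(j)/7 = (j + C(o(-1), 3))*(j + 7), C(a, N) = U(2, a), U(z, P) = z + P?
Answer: -1126372891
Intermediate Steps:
U(z, P) = P + z
C(a, N) = 2 + a (C(a, N) = a + 2 = 2 + a)
b(j) = 7*(-2 + j)*(7 + j) (b(j) = 7*((j + (2 - 4))*(j + 7)) = 7*((j - 2)*(7 + j)) = 7*((-2 + j)*(7 + j)) = 7*(-2 + j)*(7 + j))
(-2315 - 35202)*(b(-75) - 6629) = (-2315 - 35202)*((-98 + 7*(-75)**2 + 35*(-75)) - 6629) = -37517*((-98 + 7*5625 - 2625) - 6629) = -37517*((-98 + 39375 - 2625) - 6629) = -37517*(36652 - 6629) = -37517*30023 = -1126372891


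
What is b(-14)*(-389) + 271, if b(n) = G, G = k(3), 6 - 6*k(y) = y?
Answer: 153/2 ≈ 76.500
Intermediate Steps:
k(y) = 1 - y/6
G = ½ (G = 1 - ⅙*3 = 1 - ½ = ½ ≈ 0.50000)
b(n) = ½
b(-14)*(-389) + 271 = (½)*(-389) + 271 = -389/2 + 271 = 153/2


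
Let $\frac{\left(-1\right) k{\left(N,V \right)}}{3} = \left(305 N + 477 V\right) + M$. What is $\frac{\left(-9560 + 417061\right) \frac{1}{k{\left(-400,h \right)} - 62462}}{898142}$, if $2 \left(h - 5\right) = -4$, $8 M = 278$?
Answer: $\frac{815002}{537341742973} \approx 1.5167 \cdot 10^{-6}$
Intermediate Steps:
$M = \frac{139}{4}$ ($M = \frac{1}{8} \cdot 278 = \frac{139}{4} \approx 34.75$)
$h = 3$ ($h = 5 + \frac{1}{2} \left(-4\right) = 5 - 2 = 3$)
$k{\left(N,V \right)} = - \frac{417}{4} - 1431 V - 915 N$ ($k{\left(N,V \right)} = - 3 \left(\left(305 N + 477 V\right) + \frac{139}{4}\right) = - 3 \left(\frac{139}{4} + 305 N + 477 V\right) = - \frac{417}{4} - 1431 V - 915 N$)
$\frac{\left(-9560 + 417061\right) \frac{1}{k{\left(-400,h \right)} - 62462}}{898142} = \frac{\left(-9560 + 417061\right) \frac{1}{\left(- \frac{417}{4} - 4293 - -366000\right) - 62462}}{898142} = \frac{407501}{\left(- \frac{417}{4} - 4293 + 366000\right) - 62462} \cdot \frac{1}{898142} = \frac{407501}{\frac{1446411}{4} - 62462} \cdot \frac{1}{898142} = \frac{407501}{\frac{1196563}{4}} \cdot \frac{1}{898142} = 407501 \cdot \frac{4}{1196563} \cdot \frac{1}{898142} = \frac{1630004}{1196563} \cdot \frac{1}{898142} = \frac{815002}{537341742973}$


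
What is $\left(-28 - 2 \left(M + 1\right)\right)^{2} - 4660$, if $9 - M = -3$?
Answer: $-1744$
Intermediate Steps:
$M = 12$ ($M = 9 - -3 = 9 + 3 = 12$)
$\left(-28 - 2 \left(M + 1\right)\right)^{2} - 4660 = \left(-28 - 2 \left(12 + 1\right)\right)^{2} - 4660 = \left(-28 - 26\right)^{2} - 4660 = \left(-54\right)^{2} - 4660 = 2916 - 4660 = -1744$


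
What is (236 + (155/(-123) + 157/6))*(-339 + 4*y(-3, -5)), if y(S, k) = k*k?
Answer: -15339737/246 ≈ -62357.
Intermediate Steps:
y(S, k) = k**2
(236 + (155/(-123) + 157/6))*(-339 + 4*y(-3, -5)) = (236 + (155/(-123) + 157/6))*(-339 + 4*(-5)**2) = (236 + (155*(-1/123) + 157*(1/6)))*(-339 + 4*25) = (236 + (-155/123 + 157/6))*(-339 + 100) = (236 + 6127/246)*(-239) = (64183/246)*(-239) = -15339737/246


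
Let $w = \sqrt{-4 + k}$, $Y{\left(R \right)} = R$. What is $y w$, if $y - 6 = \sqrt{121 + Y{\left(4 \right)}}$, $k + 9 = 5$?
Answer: $i \sqrt{2} \left(12 + 10 \sqrt{5}\right) \approx 48.593 i$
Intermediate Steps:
$k = -4$ ($k = -9 + 5 = -4$)
$w = 2 i \sqrt{2}$ ($w = \sqrt{-4 - 4} = \sqrt{-8} = 2 i \sqrt{2} \approx 2.8284 i$)
$y = 6 + 5 \sqrt{5}$ ($y = 6 + \sqrt{121 + 4} = 6 + \sqrt{125} = 6 + 5 \sqrt{5} \approx 17.18$)
$y w = \left(6 + 5 \sqrt{5}\right) 2 i \sqrt{2} = 2 i \sqrt{2} \left(6 + 5 \sqrt{5}\right)$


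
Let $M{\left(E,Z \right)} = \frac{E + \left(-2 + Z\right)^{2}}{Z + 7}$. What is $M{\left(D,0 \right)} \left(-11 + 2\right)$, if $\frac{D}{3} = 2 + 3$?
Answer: $- \frac{171}{7} \approx -24.429$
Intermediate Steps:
$D = 15$ ($D = 3 \left(2 + 3\right) = 3 \cdot 5 = 15$)
$M{\left(E,Z \right)} = \frac{E + \left(-2 + Z\right)^{2}}{7 + Z}$
$M{\left(D,0 \right)} \left(-11 + 2\right) = \frac{15 + \left(-2 + 0\right)^{2}}{7 + 0} \left(-11 + 2\right) = \frac{15 + \left(-2\right)^{2}}{7} \left(-9\right) = \frac{15 + 4}{7} \left(-9\right) = \frac{1}{7} \cdot 19 \left(-9\right) = \frac{19}{7} \left(-9\right) = - \frac{171}{7}$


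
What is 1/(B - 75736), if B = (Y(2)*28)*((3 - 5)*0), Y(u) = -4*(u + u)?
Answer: -1/75736 ≈ -1.3204e-5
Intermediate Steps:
Y(u) = -8*u
B = 0 (B = (-8*2*28)*((3 - 5)*0) = (-16*28)*(-2*0) = -448*0 = 0)
1/(B - 75736) = 1/(0 - 75736) = 1/(-75736) = -1/75736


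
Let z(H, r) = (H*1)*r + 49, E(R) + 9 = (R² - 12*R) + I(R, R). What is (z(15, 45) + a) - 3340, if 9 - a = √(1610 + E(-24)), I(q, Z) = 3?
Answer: -2607 - 2*√617 ≈ -2656.7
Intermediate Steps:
E(R) = -6 + R² - 12*R (E(R) = -9 + ((R² - 12*R) + 3) = -9 + (3 + R² - 12*R) = -6 + R² - 12*R)
z(H, r) = 49 + H*r (z(H, r) = H*r + 49 = 49 + H*r)
a = 9 - 2*√617 (a = 9 - √(1610 + (-6 + (-24)² - 12*(-24))) = 9 - √(1610 + (-6 + 576 + 288)) = 9 - √(1610 + 858) = 9 - √2468 = 9 - 2*√617 ≈ -40.679)
(z(15, 45) + a) - 3340 = ((49 + 15*45) + (9 - 2*√617)) - 3340 = ((49 + 675) + (9 - 2*√617)) - 3340 = (724 + (9 - 2*√617)) - 3340 = (733 - 2*√617) - 3340 = -2607 - 2*√617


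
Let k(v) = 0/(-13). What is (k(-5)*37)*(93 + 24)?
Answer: 0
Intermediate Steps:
k(v) = 0 (k(v) = 0*(-1/13) = 0)
(k(-5)*37)*(93 + 24) = (0*37)*(93 + 24) = 0*117 = 0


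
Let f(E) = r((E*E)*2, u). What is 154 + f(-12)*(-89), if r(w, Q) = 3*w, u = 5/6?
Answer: -76742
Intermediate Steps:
u = 5/6 (u = 5*(1/6) = 5/6 ≈ 0.83333)
f(E) = 6*E**2 (f(E) = 3*((E*E)*2) = 3*(E**2*2) = 3*(2*E**2) = 6*E**2)
154 + f(-12)*(-89) = 154 + (6*(-12)**2)*(-89) = 154 + (6*144)*(-89) = 154 + 864*(-89) = 154 - 76896 = -76742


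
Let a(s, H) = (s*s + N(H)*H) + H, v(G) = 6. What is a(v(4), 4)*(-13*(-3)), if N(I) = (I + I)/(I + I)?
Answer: 1716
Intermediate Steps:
N(I) = 1 (N(I) = (2*I)/((2*I)) = (2*I)*(1/(2*I)) = 1)
a(s, H) = s² + 2*H (a(s, H) = (s*s + 1*H) + H = (s² + H) + H = (H + s²) + H = s² + 2*H)
a(v(4), 4)*(-13*(-3)) = (6² + 2*4)*(-13*(-3)) = (36 + 8)*39 = 44*39 = 1716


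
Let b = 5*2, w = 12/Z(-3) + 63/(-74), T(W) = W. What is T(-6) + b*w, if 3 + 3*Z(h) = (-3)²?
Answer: 1683/37 ≈ 45.487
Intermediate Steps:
Z(h) = 2 (Z(h) = -1 + (⅓)*(-3)² = -1 + (⅓)*9 = -1 + 3 = 2)
w = 381/74 (w = 12/2 + 63/(-74) = 12*(½) + 63*(-1/74) = 6 - 63/74 = 381/74 ≈ 5.1487)
b = 10
T(-6) + b*w = -6 + 10*(381/74) = -6 + 1905/37 = 1683/37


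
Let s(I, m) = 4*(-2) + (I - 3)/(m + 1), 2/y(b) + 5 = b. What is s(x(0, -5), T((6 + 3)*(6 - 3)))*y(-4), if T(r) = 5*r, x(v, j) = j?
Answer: 274/153 ≈ 1.7908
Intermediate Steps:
y(b) = 2/(-5 + b)
s(I, m) = -8 + (-3 + I)/(1 + m)
s(x(0, -5), T((6 + 3)*(6 - 3)))*y(-4) = ((-11 - 5 - 40*(6 + 3)*(6 - 3))/(1 + 5*((6 + 3)*(6 - 3))))*(2/(-5 - 4)) = ((-11 - 5 - 40*9*3)/(1 + 5*(9*3)))*(2/(-9)) = ((-11 - 5 - 40*27)/(1 + 5*27))*(2*(-1/9)) = ((-11 - 5 - 8*135)/(1 + 135))*(-2/9) = ((-11 - 5 - 1080)/136)*(-2/9) = ((1/136)*(-1096))*(-2/9) = -137/17*(-2/9) = 274/153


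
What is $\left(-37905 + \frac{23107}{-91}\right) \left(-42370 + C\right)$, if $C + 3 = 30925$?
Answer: $\frac{5678963568}{13} \approx 4.3684 \cdot 10^{8}$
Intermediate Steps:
$C = 30922$ ($C = -3 + 30925 = 30922$)
$\left(-37905 + \frac{23107}{-91}\right) \left(-42370 + C\right) = \left(-37905 + \frac{23107}{-91}\right) \left(-42370 + 30922\right) = \left(-37905 + 23107 \left(- \frac{1}{91}\right)\right) \left(-11448\right) = \left(-37905 - \frac{3301}{13}\right) \left(-11448\right) = \left(- \frac{496066}{13}\right) \left(-11448\right) = \frac{5678963568}{13}$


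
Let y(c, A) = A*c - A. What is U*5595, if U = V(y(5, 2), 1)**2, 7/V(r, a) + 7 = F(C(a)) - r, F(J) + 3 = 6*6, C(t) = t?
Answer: 91385/108 ≈ 846.16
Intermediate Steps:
F(J) = 33 (F(J) = -3 + 6*6 = -3 + 36 = 33)
y(c, A) = -A + A*c
V(r, a) = 7/(26 - r) (V(r, a) = 7/(-7 + (33 - r)) = 7/(26 - r))
U = 49/324 (U = (-7/(-26 + 2*(-1 + 5)))**2 = (-7/(-26 + 2*4))**2 = (-7/(-26 + 8))**2 = (-7/(-18))**2 = (-7*(-1/18))**2 = (7/18)**2 = 49/324 ≈ 0.15123)
U*5595 = (49/324)*5595 = 91385/108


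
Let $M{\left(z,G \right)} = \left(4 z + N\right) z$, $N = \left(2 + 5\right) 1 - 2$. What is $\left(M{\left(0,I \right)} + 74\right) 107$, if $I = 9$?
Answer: $7918$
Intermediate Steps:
$N = 5$ ($N = 7 \cdot 1 - 2 = 7 - 2 = 5$)
$M{\left(z,G \right)} = z \left(5 + 4 z\right)$ ($M{\left(z,G \right)} = \left(4 z + 5\right) z = \left(5 + 4 z\right) z = z \left(5 + 4 z\right)$)
$\left(M{\left(0,I \right)} + 74\right) 107 = \left(0 \left(5 + 4 \cdot 0\right) + 74\right) 107 = \left(0 \left(5 + 0\right) + 74\right) 107 = \left(0 \cdot 5 + 74\right) 107 = \left(0 + 74\right) 107 = 74 \cdot 107 = 7918$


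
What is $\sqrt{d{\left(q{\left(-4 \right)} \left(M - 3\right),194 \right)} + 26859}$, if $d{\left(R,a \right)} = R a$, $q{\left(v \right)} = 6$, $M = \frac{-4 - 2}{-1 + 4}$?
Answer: $\sqrt{21039} \approx 145.05$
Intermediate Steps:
$M = -2$ ($M = - \frac{6}{3} = \left(-6\right) \frac{1}{3} = -2$)
$\sqrt{d{\left(q{\left(-4 \right)} \left(M - 3\right),194 \right)} + 26859} = \sqrt{6 \left(-2 - 3\right) 194 + 26859} = \sqrt{6 \left(-5\right) 194 + 26859} = \sqrt{\left(-30\right) 194 + 26859} = \sqrt{-5820 + 26859} = \sqrt{21039}$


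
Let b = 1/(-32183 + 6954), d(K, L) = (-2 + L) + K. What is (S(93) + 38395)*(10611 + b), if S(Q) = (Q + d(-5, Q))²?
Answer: 18856063604248/25229 ≈ 7.4740e+8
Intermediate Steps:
d(K, L) = -2 + K + L
b = -1/25229 (b = 1/(-25229) = -1/25229 ≈ -3.9637e-5)
S(Q) = (-7 + 2*Q)² (S(Q) = (Q + (-2 - 5 + Q))² = (Q + (-7 + Q))² = (-7 + 2*Q)²)
(S(93) + 38395)*(10611 + b) = ((-7 + 2*93)² + 38395)*(10611 - 1/25229) = ((-7 + 186)² + 38395)*(267704918/25229) = (179² + 38395)*(267704918/25229) = (32041 + 38395)*(267704918/25229) = 70436*(267704918/25229) = 18856063604248/25229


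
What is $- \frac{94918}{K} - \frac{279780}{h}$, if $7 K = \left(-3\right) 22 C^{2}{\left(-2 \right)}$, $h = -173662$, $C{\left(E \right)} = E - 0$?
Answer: $\frac{28864852483}{11461692} \approx 2518.4$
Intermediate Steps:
$C{\left(E \right)} = E$ ($C{\left(E \right)} = E + 0 = E$)
$K = - \frac{264}{7}$ ($K = \frac{\left(-3\right) 22 \left(-2\right)^{2}}{7} = \frac{\left(-66\right) 4}{7} = \frac{1}{7} \left(-264\right) = - \frac{264}{7} \approx -37.714$)
$- \frac{94918}{K} - \frac{279780}{h} = - \frac{94918}{- \frac{264}{7}} - \frac{279780}{-173662} = \left(-94918\right) \left(- \frac{7}{264}\right) - - \frac{139890}{86831} = \frac{332213}{132} + \frac{139890}{86831} = \frac{28864852483}{11461692}$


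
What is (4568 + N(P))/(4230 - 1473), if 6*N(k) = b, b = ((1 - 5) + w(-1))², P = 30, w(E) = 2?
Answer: 13706/8271 ≈ 1.6571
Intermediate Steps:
b = 4 (b = ((1 - 5) + 2)² = (-4 + 2)² = (-2)² = 4)
N(k) = ⅔ (N(k) = (⅙)*4 = ⅔)
(4568 + N(P))/(4230 - 1473) = (4568 + ⅔)/(4230 - 1473) = (13706/3)/2757 = (13706/3)*(1/2757) = 13706/8271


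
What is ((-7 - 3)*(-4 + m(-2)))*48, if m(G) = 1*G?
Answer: 2880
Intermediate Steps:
m(G) = G
((-7 - 3)*(-4 + m(-2)))*48 = ((-7 - 3)*(-4 - 2))*48 = -10*(-6)*48 = 60*48 = 2880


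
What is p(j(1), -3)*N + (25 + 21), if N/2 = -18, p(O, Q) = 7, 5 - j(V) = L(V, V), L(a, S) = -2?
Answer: -206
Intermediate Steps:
j(V) = 7 (j(V) = 5 - 1*(-2) = 5 + 2 = 7)
N = -36 (N = 2*(-18) = -36)
p(j(1), -3)*N + (25 + 21) = 7*(-36) + (25 + 21) = -252 + 46 = -206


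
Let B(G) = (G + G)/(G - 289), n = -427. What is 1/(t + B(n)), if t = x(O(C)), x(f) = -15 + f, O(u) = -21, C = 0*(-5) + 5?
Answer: -358/12461 ≈ -0.028730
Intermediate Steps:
C = 5 (C = 0 + 5 = 5)
B(G) = 2*G/(-289 + G) (B(G) = (2*G)/(-289 + G) = 2*G/(-289 + G))
t = -36 (t = -15 - 21 = -36)
1/(t + B(n)) = 1/(-36 + 2*(-427)/(-289 - 427)) = 1/(-36 + 2*(-427)/(-716)) = 1/(-36 + 2*(-427)*(-1/716)) = 1/(-36 + 427/358) = 1/(-12461/358) = -358/12461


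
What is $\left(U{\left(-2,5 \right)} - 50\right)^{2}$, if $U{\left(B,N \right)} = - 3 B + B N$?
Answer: $2916$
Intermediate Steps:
$\left(U{\left(-2,5 \right)} - 50\right)^{2} = \left(- 2 \left(-3 + 5\right) - 50\right)^{2} = \left(\left(-2\right) 2 - 50\right)^{2} = \left(-4 - 50\right)^{2} = \left(-54\right)^{2} = 2916$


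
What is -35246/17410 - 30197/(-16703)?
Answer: -31492084/145399615 ≈ -0.21659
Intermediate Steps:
-35246/17410 - 30197/(-16703) = -35246*1/17410 - 30197*(-1/16703) = -17623/8705 + 30197/16703 = -31492084/145399615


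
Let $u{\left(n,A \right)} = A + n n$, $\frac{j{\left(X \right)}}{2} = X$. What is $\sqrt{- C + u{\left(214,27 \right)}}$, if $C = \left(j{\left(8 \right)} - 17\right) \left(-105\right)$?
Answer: $\sqrt{45718} \approx 213.82$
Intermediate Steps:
$j{\left(X \right)} = 2 X$
$u{\left(n,A \right)} = A + n^{2}$
$C = 105$ ($C = \left(2 \cdot 8 - 17\right) \left(-105\right) = \left(16 - 17\right) \left(-105\right) = \left(-1\right) \left(-105\right) = 105$)
$\sqrt{- C + u{\left(214,27 \right)}} = \sqrt{\left(-1\right) 105 + \left(27 + 214^{2}\right)} = \sqrt{-105 + \left(27 + 45796\right)} = \sqrt{-105 + 45823} = \sqrt{45718}$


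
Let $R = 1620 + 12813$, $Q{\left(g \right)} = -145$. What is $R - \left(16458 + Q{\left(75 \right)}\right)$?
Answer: $-1880$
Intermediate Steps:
$R = 14433$
$R - \left(16458 + Q{\left(75 \right)}\right) = 14433 - 16313 = -1880$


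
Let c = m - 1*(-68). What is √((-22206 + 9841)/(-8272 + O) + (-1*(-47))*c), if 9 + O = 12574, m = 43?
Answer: 2*√296590862/477 ≈ 72.209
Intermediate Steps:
O = 12565 (O = -9 + 12574 = 12565)
c = 111 (c = 43 - 1*(-68) = 43 + 68 = 111)
√((-22206 + 9841)/(-8272 + O) + (-1*(-47))*c) = √((-22206 + 9841)/(-8272 + 12565) - 1*(-47)*111) = √(-12365/4293 + 47*111) = √(-12365*1/4293 + 5217) = √(-12365/4293 + 5217) = √(22384216/4293) = 2*√296590862/477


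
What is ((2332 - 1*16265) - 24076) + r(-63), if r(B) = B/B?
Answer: -38008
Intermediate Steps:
r(B) = 1
((2332 - 1*16265) - 24076) + r(-63) = ((2332 - 1*16265) - 24076) + 1 = ((2332 - 16265) - 24076) + 1 = (-13933 - 24076) + 1 = -38009 + 1 = -38008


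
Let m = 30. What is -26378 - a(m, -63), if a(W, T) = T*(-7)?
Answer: -26819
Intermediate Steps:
a(W, T) = -7*T
-26378 - a(m, -63) = -26378 - (-7)*(-63) = -26378 - 1*441 = -26378 - 441 = -26819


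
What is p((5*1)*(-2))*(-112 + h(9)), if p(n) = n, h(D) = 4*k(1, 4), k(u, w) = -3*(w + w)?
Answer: 2080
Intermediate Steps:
k(u, w) = -6*w
h(D) = -96 (h(D) = 4*(-6*4) = 4*(-24) = -96)
p((5*1)*(-2))*(-112 + h(9)) = ((5*1)*(-2))*(-112 - 96) = (5*(-2))*(-208) = -10*(-208) = 2080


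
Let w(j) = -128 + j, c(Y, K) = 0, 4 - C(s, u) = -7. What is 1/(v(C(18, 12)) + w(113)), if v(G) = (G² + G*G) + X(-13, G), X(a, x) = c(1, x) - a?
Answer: 1/240 ≈ 0.0041667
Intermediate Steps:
C(s, u) = 11 (C(s, u) = 4 - 1*(-7) = 4 + 7 = 11)
X(a, x) = -a (X(a, x) = 0 - a = -a)
v(G) = 13 + 2*G² (v(G) = (G² + G*G) - 1*(-13) = (G² + G²) + 13 = 2*G² + 13 = 13 + 2*G²)
1/(v(C(18, 12)) + w(113)) = 1/((13 + 2*11²) + (-128 + 113)) = 1/((13 + 2*121) - 15) = 1/((13 + 242) - 15) = 1/(255 - 15) = 1/240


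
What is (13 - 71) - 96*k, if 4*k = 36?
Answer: -922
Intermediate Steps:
k = 9 (k = (¼)*36 = 9)
(13 - 71) - 96*k = (13 - 71) - 96*9 = -58 - 864 = -922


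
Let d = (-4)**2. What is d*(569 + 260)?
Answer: 13264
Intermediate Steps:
d = 16
d*(569 + 260) = 16*(569 + 260) = 16*829 = 13264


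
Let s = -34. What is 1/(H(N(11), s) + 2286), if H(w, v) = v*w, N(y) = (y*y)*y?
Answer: -1/42968 ≈ -2.3273e-5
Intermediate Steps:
N(y) = y³ (N(y) = y²*y = y³)
1/(H(N(11), s) + 2286) = 1/(-34*11³ + 2286) = 1/(-34*1331 + 2286) = 1/(-45254 + 2286) = 1/(-42968) = -1/42968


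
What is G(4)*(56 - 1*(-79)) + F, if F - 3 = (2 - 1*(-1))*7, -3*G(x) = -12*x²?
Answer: 8664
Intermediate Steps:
G(x) = 4*x² (G(x) = -(-4)*x² = 4*x²)
F = 24 (F = 3 + (2 - 1*(-1))*7 = 3 + (2 + 1)*7 = 3 + 3*7 = 3 + 21 = 24)
G(4)*(56 - 1*(-79)) + F = (4*4²)*(56 - 1*(-79)) + 24 = (4*16)*(56 + 79) + 24 = 64*135 + 24 = 8640 + 24 = 8664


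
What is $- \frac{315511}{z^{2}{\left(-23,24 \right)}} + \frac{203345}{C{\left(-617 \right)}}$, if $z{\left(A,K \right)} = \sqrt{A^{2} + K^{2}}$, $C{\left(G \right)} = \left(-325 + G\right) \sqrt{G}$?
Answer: $- \frac{315511}{1105} + \frac{203345 i \sqrt{617}}{581214} \approx -285.53 + 8.6904 i$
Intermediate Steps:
$C{\left(G \right)} = \sqrt{G} \left(-325 + G\right)$
$- \frac{315511}{z^{2}{\left(-23,24 \right)}} + \frac{203345}{C{\left(-617 \right)}} = - \frac{315511}{\left(\sqrt{\left(-23\right)^{2} + 24^{2}}\right)^{2}} + \frac{203345}{\sqrt{-617} \left(-325 - 617\right)} = - \frac{315511}{\left(\sqrt{529 + 576}\right)^{2}} + \frac{203345}{i \sqrt{617} \left(-942\right)} = - \frac{315511}{\left(\sqrt{1105}\right)^{2}} + \frac{203345}{\left(-942\right) i \sqrt{617}} = - \frac{315511}{1105} + 203345 \frac{i \sqrt{617}}{581214} = \left(-315511\right) \frac{1}{1105} + \frac{203345 i \sqrt{617}}{581214} = - \frac{315511}{1105} + \frac{203345 i \sqrt{617}}{581214}$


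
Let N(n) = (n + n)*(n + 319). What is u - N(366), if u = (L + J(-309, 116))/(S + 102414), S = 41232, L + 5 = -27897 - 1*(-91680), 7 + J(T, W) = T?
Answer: -12004485643/23941 ≈ -5.0142e+5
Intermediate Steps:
J(T, W) = -7 + T
L = 63778 (L = -5 + (-27897 - 1*(-91680)) = -5 + (-27897 + 91680) = -5 + 63783 = 63778)
N(n) = 2*n*(319 + n) (N(n) = (2*n)*(319 + n) = 2*n*(319 + n))
u = 10577/23941 (u = (63778 + (-7 - 309))/(41232 + 102414) = (63778 - 316)/143646 = 63462*(1/143646) = 10577/23941 ≈ 0.44179)
u - N(366) = 10577/23941 - 2*366*(319 + 366) = 10577/23941 - 2*366*685 = 10577/23941 - 1*501420 = 10577/23941 - 501420 = -12004485643/23941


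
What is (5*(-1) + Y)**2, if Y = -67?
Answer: 5184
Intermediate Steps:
(5*(-1) + Y)**2 = (5*(-1) - 67)**2 = (-5 - 67)**2 = (-72)**2 = 5184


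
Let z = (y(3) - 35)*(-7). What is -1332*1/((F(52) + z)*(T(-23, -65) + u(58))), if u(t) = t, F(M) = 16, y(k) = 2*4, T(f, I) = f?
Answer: -1332/7175 ≈ -0.18564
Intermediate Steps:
y(k) = 8
z = 189 (z = (8 - 35)*(-7) = -27*(-7) = 189)
-1332*1/((F(52) + z)*(T(-23, -65) + u(58))) = -1332*1/((-23 + 58)*(16 + 189)) = -1332/(35*205) = -1332/7175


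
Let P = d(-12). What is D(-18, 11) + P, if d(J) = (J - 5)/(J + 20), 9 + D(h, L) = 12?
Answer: 7/8 ≈ 0.87500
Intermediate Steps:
D(h, L) = 3 (D(h, L) = -9 + 12 = 3)
d(J) = (-5 + J)/(20 + J)
P = -17/8 (P = (-5 - 12)/(20 - 12) = -17/8 ≈ -2.1250)
D(-18, 11) + P = 3 - 17/8 = 7/8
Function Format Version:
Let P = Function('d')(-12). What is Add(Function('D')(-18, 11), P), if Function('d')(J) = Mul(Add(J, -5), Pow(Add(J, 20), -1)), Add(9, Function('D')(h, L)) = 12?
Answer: Rational(7, 8) ≈ 0.87500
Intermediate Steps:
Function('D')(h, L) = 3 (Function('D')(h, L) = Add(-9, 12) = 3)
Function('d')(J) = Mul(Pow(Add(20, J), -1), Add(-5, J)) (Function('d')(J) = Mul(Add(-5, J), Pow(Add(20, J), -1)) = Mul(Pow(Add(20, J), -1), Add(-5, J)))
P = Rational(-17, 8) (P = Mul(Pow(Add(20, -12), -1), Add(-5, -12)) = Mul(Pow(8, -1), -17) = Mul(Rational(1, 8), -17) = Rational(-17, 8) ≈ -2.1250)
Add(Function('D')(-18, 11), P) = Add(3, Rational(-17, 8)) = Rational(7, 8)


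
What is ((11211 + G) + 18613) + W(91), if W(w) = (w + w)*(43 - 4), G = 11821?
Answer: 48743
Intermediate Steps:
W(w) = 78*w (W(w) = (2*w)*39 = 78*w)
((11211 + G) + 18613) + W(91) = ((11211 + 11821) + 18613) + 78*91 = (23032 + 18613) + 7098 = 41645 + 7098 = 48743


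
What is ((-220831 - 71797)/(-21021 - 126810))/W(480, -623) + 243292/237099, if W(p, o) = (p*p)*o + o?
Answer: 14460973413632032/14092869397588791 ≈ 1.0261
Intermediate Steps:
W(p, o) = o + o*p² (W(p, o) = p²*o + o = o*p² + o = o + o*p²)
((-220831 - 71797)/(-21021 - 126810))/W(480, -623) + 243292/237099 = ((-220831 - 71797)/(-21021 - 126810))/((-623*(1 + 480²))) + 243292/237099 = (-292628/(-147831))/((-623*(1 + 230400))) + 243292*(1/237099) = (-292628*(-1/147831))/((-623*230401)) + 243292/237099 = (292628/147831)/(-143539823) + 243292/237099 = (292628/147831)*(-1/143539823) + 243292/237099 = -41804/3031376510559 + 243292/237099 = 14460973413632032/14092869397588791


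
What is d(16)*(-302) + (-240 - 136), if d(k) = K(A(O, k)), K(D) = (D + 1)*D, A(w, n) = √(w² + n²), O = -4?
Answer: -82520 - 1208*√17 ≈ -87501.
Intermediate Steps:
A(w, n) = √(n² + w²)
K(D) = D*(1 + D) (K(D) = (1 + D)*D = D*(1 + D))
d(k) = √(16 + k²)*(1 + √(16 + k²)) (d(k) = √(k² + (-4)²)*(1 + √(k² + (-4)²)) = √(k² + 16)*(1 + √(k² + 16)) = √(16 + k²)*(1 + √(16 + k²)))
d(16)*(-302) + (-240 - 136) = (16 + 16² + √(16 + 16²))*(-302) + (-240 - 136) = (16 + 256 + √(16 + 256))*(-302) - 376 = (16 + 256 + √272)*(-302) - 376 = (16 + 256 + 4*√17)*(-302) - 376 = (272 + 4*√17)*(-302) - 376 = (-82144 - 1208*√17) - 376 = -82520 - 1208*√17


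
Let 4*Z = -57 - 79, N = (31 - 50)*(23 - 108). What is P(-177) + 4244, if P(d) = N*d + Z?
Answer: -281645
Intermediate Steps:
N = 1615 (N = -19*(-85) = 1615)
Z = -34 (Z = (-57 - 79)/4 = (1/4)*(-136) = -34)
P(d) = -34 + 1615*d (P(d) = 1615*d - 34 = -34 + 1615*d)
P(-177) + 4244 = (-34 + 1615*(-177)) + 4244 = (-34 - 285855) + 4244 = -285889 + 4244 = -281645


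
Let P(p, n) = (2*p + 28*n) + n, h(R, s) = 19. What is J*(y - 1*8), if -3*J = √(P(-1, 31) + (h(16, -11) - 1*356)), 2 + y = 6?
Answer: 16*√35/3 ≈ 31.552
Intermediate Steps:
y = 4 (y = -2 + 6 = 4)
P(p, n) = 2*p + 29*n
J = -4*√35/3 (J = -√((2*(-1) + 29*31) + (19 - 1*356))/3 = -√((-2 + 899) + (19 - 356))/3 = -√(897 - 337)/3 = -4*√35/3 ≈ -7.8881)
J*(y - 1*8) = (-4*√35/3)*(4 - 1*8) = (-4*√35/3)*(4 - 8) = -4*√35/3*(-4) = 16*√35/3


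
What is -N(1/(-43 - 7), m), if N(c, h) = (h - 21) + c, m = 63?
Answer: -2099/50 ≈ -41.980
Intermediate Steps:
N(c, h) = -21 + c + h (N(c, h) = (-21 + h) + c = -21 + c + h)
-N(1/(-43 - 7), m) = -(-21 + 1/(-43 - 7) + 63) = -(-21 + 1/(-50) + 63) = -(-21 - 1/50 + 63) = -1*2099/50 = -2099/50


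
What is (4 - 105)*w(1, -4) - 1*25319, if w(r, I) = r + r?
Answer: -25521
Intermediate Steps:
w(r, I) = 2*r
(4 - 105)*w(1, -4) - 1*25319 = (4 - 105)*(2*1) - 1*25319 = -101*2 - 25319 = -202 - 25319 = -25521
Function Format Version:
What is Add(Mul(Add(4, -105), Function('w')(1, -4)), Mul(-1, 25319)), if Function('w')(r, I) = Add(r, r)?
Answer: -25521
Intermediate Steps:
Function('w')(r, I) = Mul(2, r)
Add(Mul(Add(4, -105), Function('w')(1, -4)), Mul(-1, 25319)) = Add(Mul(Add(4, -105), Mul(2, 1)), Mul(-1, 25319)) = Add(Mul(-101, 2), -25319) = Add(-202, -25319) = -25521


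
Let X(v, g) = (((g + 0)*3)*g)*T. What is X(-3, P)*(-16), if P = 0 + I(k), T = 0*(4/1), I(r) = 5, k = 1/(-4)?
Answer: 0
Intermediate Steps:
k = -¼ ≈ -0.25000
T = 0 (T = 0*(4*1) = 0*4 = 0)
P = 5 (P = 0 + 5 = 5)
X(v, g) = 0 (X(v, g) = (((g + 0)*3)*g)*0 = ((g*3)*g)*0 = ((3*g)*g)*0 = (3*g²)*0 = 0)
X(-3, P)*(-16) = 0*(-16) = 0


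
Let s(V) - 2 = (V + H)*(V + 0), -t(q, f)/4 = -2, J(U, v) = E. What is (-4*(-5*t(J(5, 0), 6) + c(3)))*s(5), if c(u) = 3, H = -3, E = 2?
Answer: 1776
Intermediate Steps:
J(U, v) = 2
t(q, f) = 8 (t(q, f) = -4*(-2) = 8)
s(V) = 2 + V*(-3 + V) (s(V) = 2 + (V - 3)*(V + 0) = 2 + (-3 + V)*V = 2 + V*(-3 + V))
(-4*(-5*t(J(5, 0), 6) + c(3)))*s(5) = (-4*(-5*8 + 3))*(2 + 5**2 - 3*5) = (-4*(-40 + 3))*(2 + 25 - 15) = -4*(-37)*12 = 148*12 = 1776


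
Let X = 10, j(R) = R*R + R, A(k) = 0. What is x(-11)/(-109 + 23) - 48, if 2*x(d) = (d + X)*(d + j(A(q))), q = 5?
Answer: -8267/172 ≈ -48.064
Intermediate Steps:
j(R) = R + R² (j(R) = R² + R = R + R²)
x(d) = d*(10 + d)/2 (x(d) = ((d + 10)*(d + 0*(1 + 0)))/2 = ((10 + d)*(d + 0*1))/2 = ((10 + d)*(d + 0))/2 = ((10 + d)*d)/2 = (d*(10 + d))/2 = d*(10 + d)/2)
x(-11)/(-109 + 23) - 48 = ((½)*(-11)*(10 - 11))/(-109 + 23) - 48 = ((½)*(-11)*(-1))/(-86) - 48 = -1/86*11/2 - 48 = -11/172 - 48 = -8267/172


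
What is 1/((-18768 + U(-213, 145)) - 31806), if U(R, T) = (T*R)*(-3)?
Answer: 1/42081 ≈ 2.3764e-5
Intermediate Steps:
U(R, T) = -3*R*T (U(R, T) = (R*T)*(-3) = -3*R*T)
1/((-18768 + U(-213, 145)) - 31806) = 1/((-18768 - 3*(-213)*145) - 31806) = 1/((-18768 + 92655) - 31806) = 1/(73887 - 31806) = 1/42081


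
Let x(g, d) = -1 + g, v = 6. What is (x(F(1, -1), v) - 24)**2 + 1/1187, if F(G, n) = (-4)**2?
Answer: 96148/1187 ≈ 81.001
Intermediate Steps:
F(G, n) = 16
(x(F(1, -1), v) - 24)**2 + 1/1187 = ((-1 + 16) - 24)**2 + 1/1187 = (15 - 24)**2 + 1/1187 = (-9)**2 + 1/1187 = 81 + 1/1187 = 96148/1187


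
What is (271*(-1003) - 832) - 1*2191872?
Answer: -2464517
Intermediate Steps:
(271*(-1003) - 832) - 1*2191872 = (-271813 - 832) - 2191872 = -272645 - 2191872 = -2464517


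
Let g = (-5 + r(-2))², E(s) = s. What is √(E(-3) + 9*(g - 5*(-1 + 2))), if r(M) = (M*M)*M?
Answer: √1473 ≈ 38.380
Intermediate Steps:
r(M) = M³ (r(M) = M²*M = M³)
g = 169 (g = (-5 + (-2)³)² = (-5 - 8)² = (-13)² = 169)
√(E(-3) + 9*(g - 5*(-1 + 2))) = √(-3 + 9*(169 - 5*(-1 + 2))) = √(-3 + 9*(169 - 5*1)) = √(-3 + 9*(169 - 5)) = √(-3 + 9*164) = √(-3 + 1476) = √1473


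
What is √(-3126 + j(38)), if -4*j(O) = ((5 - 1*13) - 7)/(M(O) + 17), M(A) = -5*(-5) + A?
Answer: 3*I*√22229/8 ≈ 55.91*I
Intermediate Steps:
M(A) = 25 + A
j(O) = 15/(4*(42 + O)) (j(O) = -((5 - 1*13) - 7)/(4*((25 + O) + 17)) = -((5 - 13) - 7)/(4*(42 + O)) = -(-8 - 7)/(4*(42 + O)) = -(-15)/(4*(42 + O)) = 15/(4*(42 + O)))
√(-3126 + j(38)) = √(-3126 + 15/(4*(42 + 38))) = √(-3126 + (15/4)/80) = √(-3126 + (15/4)*(1/80)) = √(-3126 + 3/64) = √(-200061/64) = 3*I*√22229/8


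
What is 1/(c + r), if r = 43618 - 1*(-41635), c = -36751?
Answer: 1/48502 ≈ 2.0618e-5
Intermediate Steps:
r = 85253 (r = 43618 + 41635 = 85253)
1/(c + r) = 1/(-36751 + 85253) = 1/48502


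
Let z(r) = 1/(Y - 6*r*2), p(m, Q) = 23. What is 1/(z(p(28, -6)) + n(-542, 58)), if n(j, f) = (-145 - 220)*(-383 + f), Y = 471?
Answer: 195/23131876 ≈ 8.4299e-6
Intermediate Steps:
z(r) = 1/(471 - 12*r) (z(r) = 1/(471 - 6*r*2) = 1/(471 - 12*r))
n(j, f) = 139795 - 365*f (n(j, f) = -365*(-383 + f) = 139795 - 365*f)
1/(z(p(28, -6)) + n(-542, 58)) = 1/(-1/(-471 + 12*23) + (139795 - 365*58)) = 1/(-1/(-471 + 276) + (139795 - 21170)) = 1/(-1/(-195) + 118625) = 1/(-1*(-1/195) + 118625) = 1/(1/195 + 118625) = 1/(23131876/195) = 195/23131876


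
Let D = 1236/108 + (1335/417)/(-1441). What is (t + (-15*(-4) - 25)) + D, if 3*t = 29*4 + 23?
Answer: 167245660/1802691 ≈ 92.776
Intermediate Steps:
D = 20626792/1802691 (D = 1236*(1/108) + (1335*(1/417))*(-1/1441) = 103/9 + (445/139)*(-1/1441) = 103/9 - 445/200299 = 20626792/1802691 ≈ 11.442)
t = 139/3 (t = (29*4 + 23)/3 = (116 + 23)/3 = (⅓)*139 = 139/3 ≈ 46.333)
(t + (-15*(-4) - 25)) + D = (139/3 + (-15*(-4) - 25)) + 20626792/1802691 = (139/3 + (60 - 25)) + 20626792/1802691 = (139/3 + 35) + 20626792/1802691 = 244/3 + 20626792/1802691 = 167245660/1802691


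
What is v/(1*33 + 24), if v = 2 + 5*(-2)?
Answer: -8/57 ≈ -0.14035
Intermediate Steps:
v = -8 (v = 2 - 10 = -8)
v/(1*33 + 24) = -8/(1*33 + 24) = -8/(33 + 24) = -8/57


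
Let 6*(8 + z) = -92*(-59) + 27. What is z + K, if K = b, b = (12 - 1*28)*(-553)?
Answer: 58495/6 ≈ 9749.2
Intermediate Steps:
b = 8848 (b = (12 - 28)*(-553) = -16*(-553) = 8848)
z = 5407/6 (z = -8 + (-92*(-59) + 27)/6 = -8 + (5428 + 27)/6 = -8 + (⅙)*5455 = -8 + 5455/6 = 5407/6 ≈ 901.17)
K = 8848
z + K = 5407/6 + 8848 = 58495/6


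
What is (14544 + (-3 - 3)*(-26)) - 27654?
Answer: -12954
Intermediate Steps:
(14544 + (-3 - 3)*(-26)) - 27654 = (14544 - 6*(-26)) - 27654 = (14544 + 156) - 27654 = 14700 - 27654 = -12954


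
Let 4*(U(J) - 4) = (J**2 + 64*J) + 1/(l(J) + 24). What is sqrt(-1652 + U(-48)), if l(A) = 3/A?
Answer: 2*I*sqrt(67476557)/383 ≈ 42.895*I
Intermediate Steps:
U(J) = 4 + 16*J + J**2/4 + 1/(4*(24 + 3/J)) (U(J) = 4 + ((J**2 + 64*J) + 1/(3/J + 24))/4 = 4 + ((J**2 + 64*J) + 1/(24 + 3/J))/4 = 4 + (J**2 + 1/(24 + 3/J) + 64*J)/4 = 4 + (16*J + J**2/4 + 1/(4*(24 + 3/J))) = 4 + 16*J + J**2/4 + 1/(4*(24 + 3/J)))
sqrt(-1652 + U(-48)) = sqrt(-1652 + (48 - 48*(577 + 24*(-48)**2 + 1539*(-48)))/(12*(1 + 8*(-48)))) = sqrt(-1652 + (48 - 48*(577 + 24*2304 - 73872))/(12*(1 - 384))) = sqrt(-1652 + (1/12)*(48 - 48*(577 + 55296 - 73872))/(-383)) = sqrt(-1652 + (1/12)*(-1/383)*(48 - 48*(-17999))) = sqrt(-1652 + (1/12)*(-1/383)*(48 + 863952)) = sqrt(-1652 + (1/12)*(-1/383)*864000) = sqrt(-1652 - 72000/383) = sqrt(-704716/383) = 2*I*sqrt(67476557)/383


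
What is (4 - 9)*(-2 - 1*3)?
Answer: 25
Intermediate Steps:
(4 - 9)*(-2 - 1*3) = -5*(-2 - 3) = -5*(-5) = 25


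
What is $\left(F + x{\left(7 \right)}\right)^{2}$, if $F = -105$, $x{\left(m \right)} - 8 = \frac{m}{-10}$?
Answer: $\frac{954529}{100} \approx 9545.3$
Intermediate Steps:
$x{\left(m \right)} = 8 - \frac{m}{10}$ ($x{\left(m \right)} = 8 + \frac{m}{-10} = 8 + m \left(- \frac{1}{10}\right) = 8 - \frac{m}{10}$)
$\left(F + x{\left(7 \right)}\right)^{2} = \left(-105 + \left(8 - \frac{7}{10}\right)\right)^{2} = \left(-105 + \frac{73}{10}\right)^{2} = \left(- \frac{977}{10}\right)^{2} = \frac{954529}{100}$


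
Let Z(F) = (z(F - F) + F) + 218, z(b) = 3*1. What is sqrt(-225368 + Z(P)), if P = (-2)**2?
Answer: I*sqrt(225143) ≈ 474.49*I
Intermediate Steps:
P = 4
z(b) = 3
Z(F) = 221 + F (Z(F) = (3 + F) + 218 = 221 + F)
sqrt(-225368 + Z(P)) = sqrt(-225368 + (221 + 4)) = sqrt(-225368 + 225) = sqrt(-225143) = I*sqrt(225143)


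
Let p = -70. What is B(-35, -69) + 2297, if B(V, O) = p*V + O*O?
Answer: 9508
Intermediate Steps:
B(V, O) = O² - 70*V (B(V, O) = -70*V + O*O = -70*V + O² = O² - 70*V)
B(-35, -69) + 2297 = ((-69)² - 70*(-35)) + 2297 = (4761 + 2450) + 2297 = 7211 + 2297 = 9508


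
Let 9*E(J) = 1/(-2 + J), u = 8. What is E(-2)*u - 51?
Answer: -461/9 ≈ -51.222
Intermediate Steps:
E(J) = 1/(9*(-2 + J))
E(-2)*u - 51 = (1/(9*(-2 - 2)))*8 - 51 = ((⅑)/(-4))*8 - 51 = ((⅑)*(-¼))*8 - 51 = -1/36*8 - 51 = -2/9 - 51 = -461/9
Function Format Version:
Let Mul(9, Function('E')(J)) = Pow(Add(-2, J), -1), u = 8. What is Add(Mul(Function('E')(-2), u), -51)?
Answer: Rational(-461, 9) ≈ -51.222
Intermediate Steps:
Function('E')(J) = Mul(Rational(1, 9), Pow(Add(-2, J), -1))
Add(Mul(Function('E')(-2), u), -51) = Add(Mul(Mul(Rational(1, 9), Pow(Add(-2, -2), -1)), 8), -51) = Add(Mul(Mul(Rational(1, 9), Pow(-4, -1)), 8), -51) = Add(Mul(Mul(Rational(1, 9), Rational(-1, 4)), 8), -51) = Add(Mul(Rational(-1, 36), 8), -51) = Add(Rational(-2, 9), -51) = Rational(-461, 9)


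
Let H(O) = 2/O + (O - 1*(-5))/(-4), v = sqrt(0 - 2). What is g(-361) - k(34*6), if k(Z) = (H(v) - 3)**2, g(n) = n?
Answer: -6015/16 - 85*I*sqrt(2)/8 ≈ -375.94 - 15.026*I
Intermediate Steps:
v = I*sqrt(2) (v = sqrt(-2) = I*sqrt(2) ≈ 1.4142*I)
H(O) = -5/4 + 2/O - O/4 (H(O) = 2/O + (O + 5)*(-1/4) = 2/O + (5 + O)*(-1/4) = 2/O + (-5/4 - O/4) = -5/4 + 2/O - O/4)
k(Z) = (-3 - I*sqrt(2)*(8 - I*sqrt(2)*(5 + I*sqrt(2)))/8)**2 (k(Z) = ((8 - I*sqrt(2)*(5 + I*sqrt(2)))/(4*((I*sqrt(2)))) - 3)**2 = ((-I*sqrt(2)/2)*(8 - I*sqrt(2)*(5 + I*sqrt(2)))/4 - 3)**2 = (-I*sqrt(2)*(8 - I*sqrt(2)*(5 + I*sqrt(2)))/8 - 3)**2 = (-3 - I*sqrt(2)*(8 - I*sqrt(2)*(5 + I*sqrt(2)))/8)**2)
g(-361) - k(34*6) = -361 - (239/16 + 85*I*sqrt(2)/8) = -361 + (-239/16 - 85*I*sqrt(2)/8) = -6015/16 - 85*I*sqrt(2)/8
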